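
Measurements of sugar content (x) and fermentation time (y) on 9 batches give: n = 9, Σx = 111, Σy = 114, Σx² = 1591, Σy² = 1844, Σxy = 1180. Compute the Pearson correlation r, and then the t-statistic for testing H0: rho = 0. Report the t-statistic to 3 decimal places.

-3.079

Numerator: nΣxy − (Σx)(Σy) = 9·1180 − (111)(114) = -2034
Denominator: √[(nΣx²−(Σx)²)(nΣy²−(Σy)²)]
  nΣx²−(Σx)² = 9·1591 − 12321 = 1998;  nΣy²−(Σy)² = 9·1844 − 12996 = 3600
  √(1998·3600) = √7192800 = 2681.9396
r = -2034 / 2681.9396 = -0.7584
t = r·√(n−2)/√(1−r²) = -0.7584·√7 / √(1−0.575171) = -2.006538 / 0.651789 = -3.079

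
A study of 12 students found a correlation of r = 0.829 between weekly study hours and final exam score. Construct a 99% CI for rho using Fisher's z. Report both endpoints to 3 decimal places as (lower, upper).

Fisher z: z_r = atanh(r) = ½·ln((1+0.829)/(1−0.829)) = 1.184931
SE(z) = 1/√(n−3) = 1/√9 = 0.333333
99% ⇒ z* = 2.576; margin = 2.576·0.333333 = 0.858666
CI on z-scale: (0.326265, 2.043597)
Back-transform: tanh(0.326265) = 0.315161, tanh(2.043597) = 0.966982

(0.315, 0.967)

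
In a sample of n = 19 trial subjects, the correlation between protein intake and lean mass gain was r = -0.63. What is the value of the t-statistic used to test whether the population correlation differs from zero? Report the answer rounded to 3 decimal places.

1 − r² = 1 − 0.3969 = 0.6031;  √(1−r²) = 0.776595
√(n−2) = √17 = 4.123106
t = r·√(n−2)/√(1−r²) = -0.63 · 4.123106 / 0.776595 = -3.345

-3.345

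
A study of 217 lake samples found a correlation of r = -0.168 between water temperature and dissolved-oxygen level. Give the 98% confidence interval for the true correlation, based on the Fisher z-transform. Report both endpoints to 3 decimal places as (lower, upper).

Fisher z: z_r = atanh(r) = ½·ln((1+(-0.168))/(1−(-0.168))) = -0.169608
SE(z) = 1/√(n−3) = 1/√214 = 0.068359
98% ⇒ z* = 2.326; margin = 2.326·0.068359 = 0.159003
CI on z-scale: (-0.328611, -0.010605)
Back-transform: tanh(-0.328611) = -0.317272, tanh(-0.010605) = -0.010605

(-0.317, -0.011)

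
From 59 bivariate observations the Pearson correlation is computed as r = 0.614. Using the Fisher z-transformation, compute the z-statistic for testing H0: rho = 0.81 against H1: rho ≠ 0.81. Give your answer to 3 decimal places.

z_r = atanh(0.614) = 0.715317,  z_0 = atanh(0.81) = 1.127029
SE = 1/√(n−3) = 1/√56 = 0.133631
z = (z_r − z_0)/SE = (0.715317 − 1.127029) / 0.133631 = -0.411712 / 0.133631 = -3.081

-3.081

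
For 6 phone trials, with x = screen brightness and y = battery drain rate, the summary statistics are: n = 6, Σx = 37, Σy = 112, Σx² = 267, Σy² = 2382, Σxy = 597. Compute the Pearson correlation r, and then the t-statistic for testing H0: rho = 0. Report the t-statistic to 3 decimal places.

Numerator: nΣxy − (Σx)(Σy) = 6·597 − (37)(112) = -562
Denominator: √[(nΣx²−(Σx)²)(nΣy²−(Σy)²)]
  nΣx²−(Σx)² = 6·267 − 1369 = 233;  nΣy²−(Σy)² = 6·2382 − 12544 = 1748
  √(233·1748) = √407284 = 638.1881
r = -562 / 638.1881 = -0.8806
t = r·√(n−2)/√(1−r²) = -0.8806·√4 / √(1−0.775456) = -1.761200 / 0.473861 = -3.717

-3.717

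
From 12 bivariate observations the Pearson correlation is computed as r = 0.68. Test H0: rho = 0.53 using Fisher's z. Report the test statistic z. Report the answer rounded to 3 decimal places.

z_r = atanh(0.68) = 0.829114,  z_0 = atanh(0.53) = 0.590145
SE = 1/√(n−3) = 1/√9 = 0.333333
z = (z_r − z_0)/SE = (0.829114 − 0.590145) / 0.333333 = 0.238969 / 0.333333 = 0.717

0.717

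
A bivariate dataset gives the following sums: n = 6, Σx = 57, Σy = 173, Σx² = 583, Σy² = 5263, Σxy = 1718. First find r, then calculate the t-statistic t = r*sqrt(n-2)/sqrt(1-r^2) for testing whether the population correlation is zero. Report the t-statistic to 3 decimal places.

Numerator: nΣxy − (Σx)(Σy) = 6·1718 − (57)(173) = 447
Denominator: √[(nΣx²−(Σx)²)(nΣy²−(Σy)²)]
  nΣx²−(Σx)² = 6·583 − 3249 = 249;  nΣy²−(Σy)² = 6·5263 − 29929 = 1649
  √(249·1649) = √410601 = 640.7816
r = 447 / 640.7816 = 0.6976
t = r·√(n−2)/√(1−r²) = 0.6976·√4 / √(1−0.486646) = 1.395200 / 0.716487 = 1.947

1.947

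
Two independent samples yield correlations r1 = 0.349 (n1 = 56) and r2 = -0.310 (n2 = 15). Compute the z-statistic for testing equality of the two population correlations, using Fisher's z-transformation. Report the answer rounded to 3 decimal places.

z1 = atanh(0.349) = 0.364305,  z2 = atanh(-0.310) = -0.320545
SE = √(1/(n1−3) + 1/(n2−3)) = √(1/53 + 1/12) = √(0.0188679 + 0.0833333) = √0.1022012 = 0.319689
z = (z1 − z2)/SE = (0.364305 − (-0.320545)) / 0.319689 = 0.684850 / 0.319689 = 2.142

2.142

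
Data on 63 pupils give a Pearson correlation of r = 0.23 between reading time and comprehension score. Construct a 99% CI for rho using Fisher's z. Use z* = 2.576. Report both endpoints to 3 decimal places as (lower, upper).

Fisher z: z_r = atanh(r) = ½·ln((1+0.23)/(1−0.23)) = 0.234189
SE(z) = 1/√(n−3) = 1/√60 = 0.129099
99% ⇒ z* = 2.576; margin = 2.576·0.129099 = 0.332559
CI on z-scale: (-0.098370, 0.566748)
Back-transform: tanh(-0.098370) = -0.098054, tanh(0.566748) = 0.512967

(-0.098, 0.513)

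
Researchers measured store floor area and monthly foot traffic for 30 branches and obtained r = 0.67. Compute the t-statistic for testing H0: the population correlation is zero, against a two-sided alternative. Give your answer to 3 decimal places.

1 − r² = 1 − 0.4489 = 0.5511;  √(1−r²) = 0.742361
√(n−2) = √28 = 5.291503
t = r·√(n−2)/√(1−r²) = 0.67 · 5.291503 / 0.742361 = 4.776

4.776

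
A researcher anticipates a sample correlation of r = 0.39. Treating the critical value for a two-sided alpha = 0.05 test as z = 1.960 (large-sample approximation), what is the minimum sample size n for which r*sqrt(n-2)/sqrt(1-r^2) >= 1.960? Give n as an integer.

24

Need r·√(n−2)/√(1−r²) ≥ 1.960
√(n−2) ≥ 1.960·√(1−0.1521) / 0.39 = 1.960·0.920815 / 0.39 = 4.6277
n−2 ≥ 21.4156  ⇒  n ≥ 23.4156
Smallest integer n = 24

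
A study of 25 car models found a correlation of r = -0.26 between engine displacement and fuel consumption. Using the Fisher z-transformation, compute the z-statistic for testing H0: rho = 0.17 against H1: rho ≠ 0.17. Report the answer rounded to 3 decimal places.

-2.053

Fisher z: atanh(-0.26) = -0.266108, atanh(0.17) = 0.171667
z = (z_r − z_0)·√(n−3) = (-0.266108 − 0.171667)·√22 = -0.437775 · 4.690416 = -2.053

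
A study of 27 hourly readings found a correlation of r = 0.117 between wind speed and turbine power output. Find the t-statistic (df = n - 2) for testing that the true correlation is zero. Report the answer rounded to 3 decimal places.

0.589

t = r·√(n−2) / √(1−r²) with r = 0.117, n = 27
  = 0.117·√25 / √(1 − 0.013689)
  = 0.117·5.000000 / 0.993132
  = 0.585000 / 0.993132 = 0.589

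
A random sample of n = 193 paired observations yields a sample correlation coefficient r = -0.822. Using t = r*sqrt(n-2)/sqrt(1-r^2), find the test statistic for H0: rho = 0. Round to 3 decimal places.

-19.948

t = r·√(n−2) / √(1−r²) with r = -0.822, n = 193
  = -0.822·√191 / √(1 − 0.675684)
  = -0.822·13.820275 / 0.569487
  = -11.360266 / 0.569487 = -19.948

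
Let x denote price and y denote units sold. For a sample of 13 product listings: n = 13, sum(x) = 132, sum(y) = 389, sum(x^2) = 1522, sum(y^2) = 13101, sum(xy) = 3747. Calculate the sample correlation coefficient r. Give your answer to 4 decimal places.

S_xy = nΣxy − ΣxΣy = 13·3747 − 132·389 = 48711 − 51348 = -2637
S_xx = nΣx² − (Σx)² = 13·1522 − 132² = 19786 − 17424 = 2362
S_yy = nΣy² − (Σy)² = 13·13101 − 389² = 170313 − 151321 = 18992
r = S_xy / √(S_xx·S_yy) = -2637 / √(2362·18992) = -2637 / √44859104 = -2637 / 6697.6939 = -0.3937

-0.3937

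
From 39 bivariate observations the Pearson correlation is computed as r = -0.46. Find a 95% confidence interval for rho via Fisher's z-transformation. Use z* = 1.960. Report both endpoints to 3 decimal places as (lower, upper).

z_r = atanh(-0.46) = -0.497311;  SE = 1/√(n−3) = 1/√36 = 0.166667
z-limits: -0.497311 ± 1.960·0.166667 = -0.497311 ± 0.326667 = [-0.823978, -0.170644]
ρ-limits: (tanh -0.823978, tanh -0.170644) = (-0.677, -0.169)

(-0.677, -0.169)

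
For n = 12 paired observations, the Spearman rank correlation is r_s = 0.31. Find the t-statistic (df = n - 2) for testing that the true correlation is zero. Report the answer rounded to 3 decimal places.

1.031

1 − r_s² = 1 − 0.0961 = 0.9039;  √(1−r_s²) = 0.950737
√(n−2) = √10 = 3.162278
t = r_s·√(n−2)/√(1−r_s²) = 0.31 · 3.162278 / 0.950737 = 1.031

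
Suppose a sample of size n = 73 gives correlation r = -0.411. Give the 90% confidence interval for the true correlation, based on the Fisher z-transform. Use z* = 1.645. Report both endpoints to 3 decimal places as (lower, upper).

(-0.560, -0.236)

Fisher z: z_r = atanh(r) = ½·ln((1+(-0.411))/(1−(-0.411))) = -0.436814
SE(z) = 1/√(n−3) = 1/√70 = 0.119523
90% ⇒ z* = 1.645; margin = 1.645·0.119523 = 0.196615
CI on z-scale: (-0.633429, -0.240199)
Back-transform: tanh(-0.633429) = -0.560409, tanh(-0.240199) = -0.235684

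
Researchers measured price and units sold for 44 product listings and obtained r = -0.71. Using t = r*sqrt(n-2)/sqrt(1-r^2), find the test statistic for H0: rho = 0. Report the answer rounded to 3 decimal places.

1 − r² = 1 − 0.5041 = 0.4959;  √(1−r²) = 0.704202
√(n−2) = √42 = 6.480741
t = r·√(n−2)/√(1−r²) = -0.71 · 6.480741 / 0.704202 = -6.534

-6.534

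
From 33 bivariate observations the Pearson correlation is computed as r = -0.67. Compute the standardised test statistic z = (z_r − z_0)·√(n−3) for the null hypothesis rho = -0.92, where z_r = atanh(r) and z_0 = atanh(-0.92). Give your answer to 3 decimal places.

z_r = atanh(-0.67) = -0.810743,  z_0 = atanh(-0.92) = -1.589027
SE = 1/√(n−3) = 1/√30 = 0.182574
z = (z_r − z_0)/SE = (-0.810743 − (-1.589027)) / 0.182574 = 0.778284 / 0.182574 = 4.263

4.263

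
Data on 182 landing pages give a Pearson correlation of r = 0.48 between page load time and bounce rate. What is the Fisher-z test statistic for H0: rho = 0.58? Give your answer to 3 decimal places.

-1.866

Fisher z: atanh(0.48) = 0.522984, atanh(0.58) = 0.662463
z = (z_r − z_0)·√(n−3) = (0.522984 − 0.662463)·√179 = -0.139479 · 13.379088 = -1.866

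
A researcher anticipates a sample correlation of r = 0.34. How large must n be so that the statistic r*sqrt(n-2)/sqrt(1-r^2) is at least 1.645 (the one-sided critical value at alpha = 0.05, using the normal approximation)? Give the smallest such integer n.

r√(n−2)/√(1−r²) ≥ 1.645  ⇔  n−2 ≥ (1.645)²·(1−r²)/r²
(1−r²)/r² = (1−0.1156)/0.1156 = 7.6505
n ≥ 2 + 2.706025·7.6505 = 2 + 20.7024 = 22.7024
⌈22.7024⌉ = 23

23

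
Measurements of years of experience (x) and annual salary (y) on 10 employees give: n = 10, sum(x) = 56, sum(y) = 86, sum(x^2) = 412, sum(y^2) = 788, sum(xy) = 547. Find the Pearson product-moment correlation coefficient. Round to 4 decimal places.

Numerator: nΣxy − (Σx)(Σy) = 10·547 − (56)(86) = 654
Denominator: √[(nΣx²−(Σx)²)(nΣy²−(Σy)²)]
  nΣx²−(Σx)² = 10·412 − 3136 = 984;  nΣy²−(Σy)² = 10·788 − 7396 = 484
  √(984·484) = √476256 = 690.1130
r = 654 / 690.1130 = 0.9477

0.9477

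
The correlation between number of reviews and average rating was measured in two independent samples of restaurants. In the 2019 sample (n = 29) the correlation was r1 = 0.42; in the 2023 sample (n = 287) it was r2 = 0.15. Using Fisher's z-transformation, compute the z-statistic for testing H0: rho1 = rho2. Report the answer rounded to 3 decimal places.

z1 = atanh(0.42) = 0.447692,  z2 = atanh(0.15) = 0.151140
SE = √(1/(n1−3) + 1/(n2−3)) = √(1/26 + 1/284) = √(0.0384615 + 0.0035211) = √0.0419826 = 0.204897
z = (z1 − z2)/SE = (0.447692 − 0.151140) / 0.204897 = 0.296552 / 0.204897 = 1.447

1.447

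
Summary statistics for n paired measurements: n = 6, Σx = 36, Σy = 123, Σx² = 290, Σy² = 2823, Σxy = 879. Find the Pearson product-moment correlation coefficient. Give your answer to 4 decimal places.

Numerator: nΣxy − (Σx)(Σy) = 6·879 − (36)(123) = 846
Denominator: √[(nΣx²−(Σx)²)(nΣy²−(Σy)²)]
  nΣx²−(Σx)² = 6·290 − 1296 = 444;  nΣy²−(Σy)² = 6·2823 − 15129 = 1809
  √(444·1809) = √803196 = 896.2120
r = 846 / 896.2120 = 0.9440

0.9440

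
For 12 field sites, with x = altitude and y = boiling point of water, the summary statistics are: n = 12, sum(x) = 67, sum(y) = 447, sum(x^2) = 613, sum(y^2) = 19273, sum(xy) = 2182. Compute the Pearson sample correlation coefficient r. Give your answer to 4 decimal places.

Numerator: nΣxy − (Σx)(Σy) = 12·2182 − (67)(447) = -3765
Denominator: √[(nΣx²−(Σx)²)(nΣy²−(Σy)²)]
  nΣx²−(Σx)² = 12·613 − 4489 = 2867;  nΣy²−(Σy)² = 12·19273 − 199809 = 31467
  √(2867·31467) = √90215889 = 9498.2045
r = -3765 / 9498.2045 = -0.3964

-0.3964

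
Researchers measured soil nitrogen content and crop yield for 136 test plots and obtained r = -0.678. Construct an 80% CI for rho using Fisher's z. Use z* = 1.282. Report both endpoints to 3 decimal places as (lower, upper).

(-0.734, -0.613)

Fisher z: z_r = atanh(r) = ½·ln((1+(-0.678))/(1−(-0.678))) = -0.825403
SE(z) = 1/√(n−3) = 1/√133 = 0.086711
80% ⇒ z* = 1.282; margin = 1.282·0.086711 = 0.111164
CI on z-scale: (-0.936567, -0.714239)
Back-transform: tanh(-0.936567) = -0.733641, tanh(-0.714239) = -0.613328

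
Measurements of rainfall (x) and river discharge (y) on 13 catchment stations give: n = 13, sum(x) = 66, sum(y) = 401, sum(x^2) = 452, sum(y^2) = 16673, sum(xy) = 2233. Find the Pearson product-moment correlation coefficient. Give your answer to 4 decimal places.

0.2779

Numerator: nΣxy − (Σx)(Σy) = 13·2233 − (66)(401) = 2563
Denominator: √[(nΣx²−(Σx)²)(nΣy²−(Σy)²)]
  nΣx²−(Σx)² = 13·452 − 4356 = 1520;  nΣy²−(Σy)² = 13·16673 − 160801 = 55948
  √(1520·55948) = √85040960 = 9221.7656
r = 2563 / 9221.7656 = 0.2779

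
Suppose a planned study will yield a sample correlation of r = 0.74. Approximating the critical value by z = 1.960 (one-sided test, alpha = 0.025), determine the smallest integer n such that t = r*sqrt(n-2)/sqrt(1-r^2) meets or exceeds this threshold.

r√(n−2)/√(1−r²) ≥ 1.960  ⇔  n−2 ≥ (1.960)²·(1−r²)/r²
(1−r²)/r² = (1−0.5476)/0.5476 = 0.8262
n ≥ 2 + 3.8416·0.8262 = 2 + 3.1739 = 5.1739
⌈5.1739⌉ = 6

6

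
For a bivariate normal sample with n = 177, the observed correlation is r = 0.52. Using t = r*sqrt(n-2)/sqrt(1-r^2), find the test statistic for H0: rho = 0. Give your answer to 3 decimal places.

t = r·√(n−2) / √(1−r²) with r = 0.52, n = 177
  = 0.52·√175 / √(1 − 0.2704)
  = 0.52·13.228757 / 0.854166
  = 6.878954 / 0.854166 = 8.053

8.053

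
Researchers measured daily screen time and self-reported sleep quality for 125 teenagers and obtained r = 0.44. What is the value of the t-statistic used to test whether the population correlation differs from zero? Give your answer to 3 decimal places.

5.434

1 − r² = 1 − 0.1936 = 0.8064;  √(1−r²) = 0.897998
√(n−2) = √123 = 11.090537
t = r·√(n−2)/√(1−r²) = 0.44 · 11.090537 / 0.897998 = 5.434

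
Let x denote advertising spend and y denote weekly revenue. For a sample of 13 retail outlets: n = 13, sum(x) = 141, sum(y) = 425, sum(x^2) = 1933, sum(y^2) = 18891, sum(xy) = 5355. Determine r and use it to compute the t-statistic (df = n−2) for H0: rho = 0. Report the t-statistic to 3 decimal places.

2.045

S_xy = nΣxy − ΣxΣy = 13·5355 − 141·425 = 69615 − 59925 = 9690
S_xx = nΣx² − (Σx)² = 13·1933 − 141² = 25129 − 19881 = 5248
S_yy = nΣy² − (Σy)² = 13·18891 − 425² = 245583 − 180625 = 64958
r = S_xy / √(S_xx·S_yy) = 9690 / √(5248·64958) = 9690 / √340899584 = 9690 / 18463.4662 = 0.5248
t = r·√(n−2)/√(1−r²) = 0.5248·√11 / √(1−0.275415) = 1.740565 / 0.851226 = 2.045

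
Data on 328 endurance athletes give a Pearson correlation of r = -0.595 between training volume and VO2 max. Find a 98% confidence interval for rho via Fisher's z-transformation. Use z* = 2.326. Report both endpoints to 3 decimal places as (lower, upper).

(-0.672, -0.505)

Fisher z: z_r = atanh(r) = ½·ln((1+(-0.595))/(1−(-0.595))) = -0.685371
SE(z) = 1/√(n−3) = 1/√325 = 0.055470
98% ⇒ z* = 2.326; margin = 2.326·0.055470 = 0.129023
CI on z-scale: (-0.814394, -0.556348)
Back-transform: tanh(-0.814394) = -0.672007, tanh(-0.556348) = -0.505263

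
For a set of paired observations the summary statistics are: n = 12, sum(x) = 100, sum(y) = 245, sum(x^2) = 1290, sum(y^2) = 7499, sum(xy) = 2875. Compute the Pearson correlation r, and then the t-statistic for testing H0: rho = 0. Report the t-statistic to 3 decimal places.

S_xy = nΣxy − ΣxΣy = 12·2875 − 100·245 = 34500 − 24500 = 10000
S_xx = nΣx² − (Σx)² = 12·1290 − 100² = 15480 − 10000 = 5480
S_yy = nΣy² − (Σy)² = 12·7499 − 245² = 89988 − 60025 = 29963
r = S_xy / √(S_xx·S_yy) = 10000 / √(5480·29963) = 10000 / √164197240 = 10000 / 12813.9471 = 0.7804
t = r·√(n−2)/√(1−r²) = 0.7804·√10 / √(1−0.609024) = 2.467841 / 0.625281 = 3.947

3.947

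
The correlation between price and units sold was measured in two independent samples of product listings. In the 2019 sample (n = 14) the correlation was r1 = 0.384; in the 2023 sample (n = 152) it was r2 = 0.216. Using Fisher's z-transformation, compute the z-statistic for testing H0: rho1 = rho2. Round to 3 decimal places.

z1 = atanh(0.384) = 0.404743,  z2 = atanh(0.216) = 0.219457
SE = √(1/(n1−3) + 1/(n2−3)) = √(1/11 + 1/149) = √(0.0909091 + 0.0067114) = √0.0976205 = 0.312443
z = (z1 − z2)/SE = (0.404743 − 0.219457) / 0.312443 = 0.185286 / 0.312443 = 0.593

0.593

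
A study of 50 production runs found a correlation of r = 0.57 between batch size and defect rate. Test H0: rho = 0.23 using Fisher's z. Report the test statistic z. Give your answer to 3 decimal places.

2.834

Fisher z: atanh(0.57) = 0.647523, atanh(0.23) = 0.234189
z = (z_r − z_0)·√(n−3) = (0.647523 − 0.234189)·√47 = 0.413334 · 6.855655 = 2.834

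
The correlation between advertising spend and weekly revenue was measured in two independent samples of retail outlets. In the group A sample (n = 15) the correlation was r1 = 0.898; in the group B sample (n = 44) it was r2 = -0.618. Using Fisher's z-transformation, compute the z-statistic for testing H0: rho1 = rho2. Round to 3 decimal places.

6.653

Fisher z-transforms: z1 = atanh(0.898) = 1.461792, z2 = atanh(-0.618) = -0.721763; difference d = 2.183555
Var(d) = 1/12 + 1/41 = 0.0833333 + 0.0243902 = 0.1077235
z = d/√Var(d) = 2.183555 / √0.1077235 = 2.183555 / 0.328213 = 6.653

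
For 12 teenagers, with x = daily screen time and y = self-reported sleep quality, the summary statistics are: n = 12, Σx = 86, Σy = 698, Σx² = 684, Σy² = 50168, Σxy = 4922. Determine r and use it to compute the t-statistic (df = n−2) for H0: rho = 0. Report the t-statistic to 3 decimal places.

Numerator: nΣxy − (Σx)(Σy) = 12·4922 − (86)(698) = -964
Denominator: √[(nΣx²−(Σx)²)(nΣy²−(Σy)²)]
  nΣx²−(Σx)² = 12·684 − 7396 = 812;  nΣy²−(Σy)² = 12·50168 − 487204 = 114812
  √(812·114812) = √93227344 = 9655.4308
r = -964 / 9655.4308 = -0.0998
t = r·√(n−2)/√(1−r²) = -0.0998·√10 / √(1−0.009960) = -0.315595 / 0.995008 = -0.317

-0.317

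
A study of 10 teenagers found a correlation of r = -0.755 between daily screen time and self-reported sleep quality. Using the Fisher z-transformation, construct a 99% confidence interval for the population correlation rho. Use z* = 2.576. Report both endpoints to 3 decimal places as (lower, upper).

Fisher z: z_r = atanh(r) = ½·ln((1+(-0.755))/(1−(-0.755))) = -0.984483
SE(z) = 1/√(n−3) = 1/√7 = 0.377964
99% ⇒ z* = 2.576; margin = 2.576·0.377964 = 0.973635
CI on z-scale: (-1.958118, -0.010848)
Back-transform: tanh(-1.958118) = -0.960946, tanh(-0.010848) = -0.010848

(-0.961, -0.011)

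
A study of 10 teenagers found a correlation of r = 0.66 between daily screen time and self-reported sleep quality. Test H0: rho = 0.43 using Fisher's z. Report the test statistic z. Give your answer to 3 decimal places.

0.881

Fisher z: atanh(0.66) = 0.792814, atanh(0.43) = 0.459897
z = (z_r − z_0)·√(n−3) = (0.792814 − 0.459897)·√7 = 0.332917 · 2.645751 = 0.881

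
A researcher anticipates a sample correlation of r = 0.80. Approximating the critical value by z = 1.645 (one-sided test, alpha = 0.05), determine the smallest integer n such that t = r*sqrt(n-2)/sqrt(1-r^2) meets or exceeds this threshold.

4

Need r·√(n−2)/√(1−r²) ≥ 1.645
√(n−2) ≥ 1.645·√(1−0.6400) / 0.80 = 1.645·0.600000 / 0.80 = 1.2337
n−2 ≥ 1.5220  ⇒  n ≥ 3.5220
Smallest integer n = 4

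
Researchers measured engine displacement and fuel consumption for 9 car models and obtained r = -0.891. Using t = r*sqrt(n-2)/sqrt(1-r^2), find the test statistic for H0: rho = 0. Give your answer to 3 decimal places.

t = r·√(n−2) / √(1−r²) with r = -0.891, n = 9
  = -0.891·√7 / √(1 − 0.793881)
  = -0.891·2.645751 / 0.454003
  = -2.357364 / 0.454003 = -5.192

-5.192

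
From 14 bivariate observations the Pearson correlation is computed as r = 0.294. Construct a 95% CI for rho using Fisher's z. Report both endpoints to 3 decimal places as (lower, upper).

Fisher z: z_r = atanh(r) = ½·ln((1+0.294)/(1−0.294)) = 0.302939
SE(z) = 1/√(n−3) = 1/√11 = 0.301511
95% ⇒ z* = 1.960; margin = 1.960·0.301511 = 0.590962
CI on z-scale: (-0.288023, 0.893901)
Back-transform: tanh(-0.288023) = -0.280314, tanh(0.893901) = 0.713315

(-0.280, 0.713)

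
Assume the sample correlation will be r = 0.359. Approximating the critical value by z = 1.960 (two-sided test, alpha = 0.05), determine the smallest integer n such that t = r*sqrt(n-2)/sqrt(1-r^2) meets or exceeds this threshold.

28

r√(n−2)/√(1−r²) ≥ 1.960  ⇔  n−2 ≥ (1.960)²·(1−r²)/r²
(1−r²)/r² = (1−0.128881)/0.128881 = 6.7591
n ≥ 2 + 3.8416·6.7591 = 2 + 25.9658 = 27.9658
⌈27.9658⌉ = 28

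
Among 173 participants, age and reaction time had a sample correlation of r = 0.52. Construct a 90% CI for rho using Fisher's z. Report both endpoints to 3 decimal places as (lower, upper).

z_r = atanh(0.52) = 0.576340;  SE = 1/√(n−3) = 1/√170 = 0.076696
z-limits: 0.576340 ± 1.645·0.076696 = 0.576340 ± 0.126165 = [0.450175, 0.702505]
ρ-limits: (tanh 0.450175, tanh 0.702505) = (0.422, 0.606)

(0.422, 0.606)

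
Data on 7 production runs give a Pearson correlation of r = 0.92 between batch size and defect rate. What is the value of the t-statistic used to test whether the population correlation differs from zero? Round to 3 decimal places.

5.249

1 − r² = 1 − 0.8464 = 0.1536;  √(1−r²) = 0.391918
√(n−2) = √5 = 2.236068
t = r·√(n−2)/√(1−r²) = 0.92 · 2.236068 / 0.391918 = 5.249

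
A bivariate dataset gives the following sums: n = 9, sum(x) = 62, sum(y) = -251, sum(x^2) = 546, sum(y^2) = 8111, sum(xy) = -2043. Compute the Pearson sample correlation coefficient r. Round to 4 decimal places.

-0.8637

Numerator: nΣxy − (Σx)(Σy) = 9·(-2043) − (62)(-251) = -2825
Denominator: √[(nΣx²−(Σx)²)(nΣy²−(Σy)²)]
  nΣx²−(Σx)² = 9·546 − 3844 = 1070;  nΣy²−(Σy)² = 9·8111 − 63001 = 9998
  √(1070·9998) = √10697860 = 3270.7583
r = -2825 / 3270.7583 = -0.8637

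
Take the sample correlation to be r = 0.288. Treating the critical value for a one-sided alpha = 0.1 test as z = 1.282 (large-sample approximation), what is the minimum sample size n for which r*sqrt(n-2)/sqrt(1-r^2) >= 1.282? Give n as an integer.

21

Need r·√(n−2)/√(1−r²) ≥ 1.282
√(n−2) ≥ 1.282·√(1−0.082944) / 0.288 = 1.282·0.957630 / 0.288 = 4.2628
n−2 ≥ 18.1715  ⇒  n ≥ 20.1715
Smallest integer n = 21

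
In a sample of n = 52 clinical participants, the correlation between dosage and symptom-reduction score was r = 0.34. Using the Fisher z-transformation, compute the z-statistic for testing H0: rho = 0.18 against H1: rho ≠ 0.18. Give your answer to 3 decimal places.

1.205

z_r = atanh(0.34) = 0.354093,  z_0 = atanh(0.18) = 0.181983
SE = 1/√(n−3) = 1/√49 = 0.142857
z = (z_r − z_0)/SE = (0.354093 − 0.181983) / 0.142857 = 0.172110 / 0.142857 = 1.205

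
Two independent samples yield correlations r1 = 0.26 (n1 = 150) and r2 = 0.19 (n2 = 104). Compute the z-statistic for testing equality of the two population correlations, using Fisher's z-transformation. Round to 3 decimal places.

0.571

Fisher z-transforms: z1 = atanh(0.26) = 0.266108, z2 = atanh(0.19) = 0.192337; difference d = 0.073771
Var(d) = 1/147 + 1/101 = 0.0068027 + 0.0099010 = 0.0167037
z = d/√Var(d) = 0.073771 / √0.0167037 = 0.073771 / 0.129243 = 0.571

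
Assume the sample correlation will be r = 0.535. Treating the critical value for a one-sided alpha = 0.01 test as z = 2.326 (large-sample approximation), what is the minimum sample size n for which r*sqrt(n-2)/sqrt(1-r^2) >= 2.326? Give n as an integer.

Need r·√(n−2)/√(1−r²) ≥ 2.326
√(n−2) ≥ 2.326·√(1−0.286225) / 0.535 = 2.326·0.844852 / 0.535 = 3.6731
n−2 ≥ 13.4917  ⇒  n ≥ 15.4917
Smallest integer n = 16

16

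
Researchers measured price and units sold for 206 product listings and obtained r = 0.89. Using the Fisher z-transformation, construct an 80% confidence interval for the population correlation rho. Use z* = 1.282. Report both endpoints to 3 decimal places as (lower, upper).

(0.870, 0.907)

z_r = atanh(0.89) = 1.421926;  SE = 1/√(n−3) = 1/√203 = 0.070186
z-limits: 1.421926 ± 1.282·0.070186 = 1.421926 ± 0.089978 = [1.331948, 1.511904]
ρ-limits: (tanh 1.331948, tanh 1.511904) = (0.870, 0.907)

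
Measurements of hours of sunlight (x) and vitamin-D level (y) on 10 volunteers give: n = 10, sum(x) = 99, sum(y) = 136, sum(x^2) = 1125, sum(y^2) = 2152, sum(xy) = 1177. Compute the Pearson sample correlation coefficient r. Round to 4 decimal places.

-0.8093

Numerator: nΣxy − (Σx)(Σy) = 10·1177 − (99)(136) = -1694
Denominator: √[(nΣx²−(Σx)²)(nΣy²−(Σy)²)]
  nΣx²−(Σx)² = 10·1125 − 9801 = 1449;  nΣy²−(Σy)² = 10·2152 − 18496 = 3024
  √(1449·3024) = √4381776 = 2093.2692
r = -1694 / 2093.2692 = -0.8093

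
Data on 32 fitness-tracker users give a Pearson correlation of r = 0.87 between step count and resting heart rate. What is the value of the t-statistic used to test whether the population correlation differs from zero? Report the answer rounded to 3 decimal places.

1 − r² = 1 − 0.7569 = 0.2431;  √(1−r²) = 0.493052
√(n−2) = √30 = 5.477226
t = r·√(n−2)/√(1−r²) = 0.87 · 5.477226 / 0.493052 = 9.665

9.665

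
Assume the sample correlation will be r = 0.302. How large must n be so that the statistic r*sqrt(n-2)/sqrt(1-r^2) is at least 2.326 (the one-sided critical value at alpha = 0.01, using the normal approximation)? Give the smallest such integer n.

56

r√(n−2)/√(1−r²) ≥ 2.326  ⇔  n−2 ≥ (2.326)²·(1−r²)/r²
(1−r²)/r² = (1−0.091204)/0.091204 = 9.9644
n ≥ 2 + 5.410276·9.9644 = 2 + 53.9102 = 55.9102
⌈55.9102⌉ = 56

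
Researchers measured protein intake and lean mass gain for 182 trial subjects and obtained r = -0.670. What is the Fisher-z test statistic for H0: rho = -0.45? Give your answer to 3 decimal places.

z_r = atanh(-0.670) = -0.810743,  z_0 = atanh(-0.45) = -0.484700
SE = 1/√(n−3) = 1/√179 = 0.074744
z = (z_r − z_0)/SE = (-0.810743 − (-0.484700)) / 0.074744 = -0.326043 / 0.074744 = -4.362

-4.362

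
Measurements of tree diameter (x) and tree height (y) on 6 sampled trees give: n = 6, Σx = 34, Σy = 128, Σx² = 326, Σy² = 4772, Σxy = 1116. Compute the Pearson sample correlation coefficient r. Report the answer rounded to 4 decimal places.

Numerator: nΣxy − (Σx)(Σy) = 6·1116 − (34)(128) = 2344
Denominator: √[(nΣx²−(Σx)²)(nΣy²−(Σy)²)]
  nΣx²−(Σx)² = 6·326 − 1156 = 800;  nΣy²−(Σy)² = 6·4772 − 16384 = 12248
  √(800·12248) = √9798400 = 3130.2396
r = 2344 / 3130.2396 = 0.7488

0.7488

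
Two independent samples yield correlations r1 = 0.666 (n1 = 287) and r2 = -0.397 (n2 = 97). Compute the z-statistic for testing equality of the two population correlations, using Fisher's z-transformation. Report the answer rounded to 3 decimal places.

Fisher z-transforms: z1 = atanh(0.666) = 0.803520, z2 = atanh(-0.397) = -0.420083; difference d = 1.223603
Var(d) = 1/284 + 1/94 = 0.0035211 + 0.0106383 = 0.0141594
z = d/√Var(d) = 1.223603 / √0.0141594 = 1.223603 / 0.118993 = 10.283

10.283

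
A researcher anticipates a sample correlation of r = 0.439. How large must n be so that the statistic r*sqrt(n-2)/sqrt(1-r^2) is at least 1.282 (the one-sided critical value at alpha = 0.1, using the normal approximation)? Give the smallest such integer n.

r√(n−2)/√(1−r²) ≥ 1.282  ⇔  n−2 ≥ (1.282)²·(1−r²)/r²
(1−r²)/r² = (1−0.192721)/0.192721 = 4.1888
n ≥ 2 + 1.643524·4.1888 = 2 + 6.8844 = 8.8844
⌈8.8844⌉ = 9

9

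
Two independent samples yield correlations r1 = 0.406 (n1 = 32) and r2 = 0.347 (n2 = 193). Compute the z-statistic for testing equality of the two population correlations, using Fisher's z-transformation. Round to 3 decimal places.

Fisher z-transforms: z1 = atanh(0.406) = 0.430812, z2 = atanh(0.347) = 0.362029; difference d = 0.068783
Var(d) = 1/29 + 1/190 = 0.0344828 + 0.0052632 = 0.0397460
z = d/√Var(d) = 0.068783 / √0.0397460 = 0.068783 / 0.199364 = 0.345

0.345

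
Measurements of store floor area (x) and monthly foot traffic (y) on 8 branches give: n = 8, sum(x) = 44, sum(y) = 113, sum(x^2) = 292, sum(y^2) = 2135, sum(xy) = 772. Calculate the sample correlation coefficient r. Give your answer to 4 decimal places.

S_xy = nΣxy − ΣxΣy = 8·772 − 44·113 = 6176 − 4972 = 1204
S_xx = nΣx² − (Σx)² = 8·292 − 44² = 2336 − 1936 = 400
S_yy = nΣy² − (Σy)² = 8·2135 − 113² = 17080 − 12769 = 4311
r = S_xy / √(S_xx·S_yy) = 1204 / √(400·4311) = 1204 / √1724400 = 1204 / 1313.1641 = 0.9169

0.9169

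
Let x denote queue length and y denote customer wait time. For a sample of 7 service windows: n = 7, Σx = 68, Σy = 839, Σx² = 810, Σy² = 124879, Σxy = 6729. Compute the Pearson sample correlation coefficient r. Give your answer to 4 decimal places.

-0.7456

Numerator: nΣxy − (Σx)(Σy) = 7·6729 − (68)(839) = -9949
Denominator: √[(nΣx²−(Σx)²)(nΣy²−(Σy)²)]
  nΣx²−(Σx)² = 7·810 − 4624 = 1046;  nΣy²−(Σy)² = 7·124879 − 703921 = 170232
  √(1046·170232) = √178062672 = 13344.0126
r = -9949 / 13344.0126 = -0.7456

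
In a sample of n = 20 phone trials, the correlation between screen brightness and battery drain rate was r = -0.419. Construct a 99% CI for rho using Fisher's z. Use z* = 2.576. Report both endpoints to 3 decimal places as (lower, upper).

(-0.790, 0.176)

Fisher z: z_r = atanh(r) = ½·ln((1+(-0.419))/(1−(-0.419))) = -0.446478
SE(z) = 1/√(n−3) = 1/√17 = 0.242536
99% ⇒ z* = 2.576; margin = 2.576·0.242536 = 0.624773
CI on z-scale: (-1.071251, 0.178295)
Back-transform: tanh(-1.071251) = -0.789932, tanh(0.178295) = 0.176429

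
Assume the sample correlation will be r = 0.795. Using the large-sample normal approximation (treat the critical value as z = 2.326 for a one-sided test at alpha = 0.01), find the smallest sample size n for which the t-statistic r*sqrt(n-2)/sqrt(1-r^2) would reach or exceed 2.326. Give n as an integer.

r√(n−2)/√(1−r²) ≥ 2.326  ⇔  n−2 ≥ (2.326)²·(1−r²)/r²
(1−r²)/r² = (1−0.632025)/0.632025 = 0.5822
n ≥ 2 + 5.410276·0.5822 = 2 + 3.1499 = 5.1499
⌈5.1499⌉ = 6

6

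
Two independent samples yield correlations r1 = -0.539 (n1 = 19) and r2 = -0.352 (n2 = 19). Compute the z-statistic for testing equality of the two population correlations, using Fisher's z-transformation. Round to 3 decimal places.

z1 = atanh(-0.539) = -0.602745,  z2 = atanh(-0.352) = -0.367725
SE = √(1/(n1−3) + 1/(n2−3)) = √(1/16 + 1/16) = √(0.0625000 + 0.0625000) = √0.1250000 = 0.353553
z = (z1 − z2)/SE = (-0.602745 − (-0.367725)) / 0.353553 = -0.235020 / 0.353553 = -0.665

-0.665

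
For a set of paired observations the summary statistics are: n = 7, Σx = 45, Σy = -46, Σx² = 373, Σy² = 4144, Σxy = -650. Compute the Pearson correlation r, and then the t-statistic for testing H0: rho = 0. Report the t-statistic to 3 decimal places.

-1.789

Numerator: nΣxy − (Σx)(Σy) = 7·(-650) − (45)(-46) = -2480
Denominator: √[(nΣx²−(Σx)²)(nΣy²−(Σy)²)]
  nΣx²−(Σx)² = 7·373 − 2025 = 586;  nΣy²−(Σy)² = 7·4144 − 2116 = 26892
  √(586·26892) = √15758712 = 3969.7244
r = -2480 / 3969.7244 = -0.6247
t = r·√(n−2)/√(1−r²) = -0.6247·√5 / √(1−0.390250) = -1.396872 / 0.780865 = -1.789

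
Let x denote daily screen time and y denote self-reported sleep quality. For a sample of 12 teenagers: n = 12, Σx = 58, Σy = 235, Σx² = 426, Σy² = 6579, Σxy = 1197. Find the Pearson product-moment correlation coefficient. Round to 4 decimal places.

S_xy = nΣxy − ΣxΣy = 12·1197 − 58·235 = 14364 − 13630 = 734
S_xx = nΣx² − (Σx)² = 12·426 − 58² = 5112 − 3364 = 1748
S_yy = nΣy² − (Σy)² = 12·6579 − 235² = 78948 − 55225 = 23723
r = S_xy / √(S_xx·S_yy) = 734 / √(1748·23723) = 734 / √41467804 = 734 / 6439.5500 = 0.1140

0.1140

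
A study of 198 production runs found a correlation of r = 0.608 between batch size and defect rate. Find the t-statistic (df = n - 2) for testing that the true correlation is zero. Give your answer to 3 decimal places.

t = r·√(n−2) / √(1−r²) with r = 0.608, n = 198
  = 0.608·√196 / √(1 − 0.369664)
  = 0.608·14.000000 / 0.793937
  = 8.512000 / 0.793937 = 10.721

10.721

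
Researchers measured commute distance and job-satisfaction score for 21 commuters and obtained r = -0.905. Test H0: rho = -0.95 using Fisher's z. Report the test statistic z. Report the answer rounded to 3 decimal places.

1.411

Fisher z: atanh(-0.905) = -1.499180, atanh(-0.95) = -1.831781
z = (z_r − z_0)·√(n−3) = (-1.499180 − (-1.831781))·√18 = 0.332601 · 4.242641 = 1.411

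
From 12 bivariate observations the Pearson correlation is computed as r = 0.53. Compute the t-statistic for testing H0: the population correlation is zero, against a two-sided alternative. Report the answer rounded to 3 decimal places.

1.976

1 − r² = 1 − 0.2809 = 0.7191;  √(1−r²) = 0.847998
√(n−2) = √10 = 3.162278
t = r·√(n−2)/√(1−r²) = 0.53 · 3.162278 / 0.847998 = 1.976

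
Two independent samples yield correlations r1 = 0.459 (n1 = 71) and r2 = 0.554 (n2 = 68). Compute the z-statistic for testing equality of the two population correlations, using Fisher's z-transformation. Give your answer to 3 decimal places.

Fisher z-transforms: z1 = atanh(0.459) = 0.496044, z2 = atanh(0.554) = 0.624134; difference d = -0.128090
Var(d) = 1/68 + 1/65 = 0.0147059 + 0.0153846 = 0.0300905
z = d/√Var(d) = -0.128090 / √0.0300905 = -0.128090 / 0.173466 = -0.738

-0.738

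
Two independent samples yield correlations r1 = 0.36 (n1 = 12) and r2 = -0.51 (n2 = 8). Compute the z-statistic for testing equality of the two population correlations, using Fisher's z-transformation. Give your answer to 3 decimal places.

Fisher z-transforms: z1 = atanh(0.36) = 0.376886, z2 = atanh(-0.51) = -0.562730; difference d = 0.939616
Var(d) = 1/9 + 1/5 = 0.1111111 + 0.2000000 = 0.3111111
z = d/√Var(d) = 0.939616 / √0.3111111 = 0.939616 / 0.557773 = 1.685

1.685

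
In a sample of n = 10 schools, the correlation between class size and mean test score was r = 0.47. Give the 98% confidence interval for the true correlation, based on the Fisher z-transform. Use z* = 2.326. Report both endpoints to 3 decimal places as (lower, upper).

(-0.353, 0.883)

z_r = atanh(0.47) = 0.510070;  SE = 1/√(n−3) = 1/√7 = 0.377964
z-limits: 0.510070 ± 2.326·0.377964 = 0.510070 ± 0.879144 = [-0.369074, 1.389214]
ρ-limits: (tanh -0.369074, tanh 1.389214) = (-0.353, 0.883)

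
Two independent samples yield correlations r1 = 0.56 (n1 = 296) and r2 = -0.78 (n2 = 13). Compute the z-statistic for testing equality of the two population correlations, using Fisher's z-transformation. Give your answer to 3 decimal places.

z1 = atanh(0.56) = 0.632833,  z2 = atanh(-0.78) = -1.045371
SE = √(1/(n1−3) + 1/(n2−3)) = √(1/293 + 1/10) = √(0.0034130 + 0.1000000) = √0.1034130 = 0.321579
z = (z1 − z2)/SE = (0.632833 − (-1.045371)) / 0.321579 = 1.678204 / 0.321579 = 5.219

5.219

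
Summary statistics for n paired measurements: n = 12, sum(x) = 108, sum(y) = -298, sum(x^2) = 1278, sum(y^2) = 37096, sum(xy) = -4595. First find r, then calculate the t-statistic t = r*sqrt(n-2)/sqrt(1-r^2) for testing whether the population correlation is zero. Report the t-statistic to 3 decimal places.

-2.597

S_xy = nΣxy − ΣxΣy = 12·(-4595) − 108·(-298) = -55140 − (-32184) = -22956
S_xx = nΣx² − (Σx)² = 12·1278 − 108² = 15336 − 11664 = 3672
S_yy = nΣy² − (Σy)² = 12·37096 − (-298)² = 445152 − 88804 = 356348
r = S_xy / √(S_xx·S_yy) = -22956 / √(3672·356348) = -22956 / √1308509856 = -22956 / 36173.3307 = -0.6346
t = r·√(n−2)/√(1−r²) = -0.6346·√10 / √(1−0.402717) = -2.006781 / 0.772841 = -2.597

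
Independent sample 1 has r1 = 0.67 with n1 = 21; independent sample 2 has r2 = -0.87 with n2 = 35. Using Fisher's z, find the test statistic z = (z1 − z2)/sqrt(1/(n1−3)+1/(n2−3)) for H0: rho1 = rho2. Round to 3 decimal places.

z1 = atanh(0.67) = 0.810743,  z2 = atanh(-0.87) = -1.333080
SE = √(1/(n1−3) + 1/(n2−3)) = √(1/18 + 1/32) = √(0.0555556 + 0.0312500) = √0.0868056 = 0.294628
z = (z1 − z2)/SE = (0.810743 − (-1.333080)) / 0.294628 = 2.143823 / 0.294628 = 7.276

7.276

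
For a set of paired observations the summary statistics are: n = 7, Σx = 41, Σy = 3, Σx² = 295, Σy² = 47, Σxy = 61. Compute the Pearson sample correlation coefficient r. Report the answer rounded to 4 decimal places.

0.8672

Numerator: nΣxy − (Σx)(Σy) = 7·61 − (41)(3) = 304
Denominator: √[(nΣx²−(Σx)²)(nΣy²−(Σy)²)]
  nΣx²−(Σx)² = 7·295 − 1681 = 384;  nΣy²−(Σy)² = 7·47 − 9 = 320
  √(384·320) = √122880 = 350.5424
r = 304 / 350.5424 = 0.8672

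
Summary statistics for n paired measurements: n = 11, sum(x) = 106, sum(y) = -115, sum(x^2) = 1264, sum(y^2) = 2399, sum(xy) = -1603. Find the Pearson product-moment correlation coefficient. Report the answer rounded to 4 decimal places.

-0.9184

Numerator: nΣxy − (Σx)(Σy) = 11·(-1603) − (106)(-115) = -5443
Denominator: √[(nΣx²−(Σx)²)(nΣy²−(Σy)²)]
  nΣx²−(Σx)² = 11·1264 − 11236 = 2668;  nΣy²−(Σy)² = 11·2399 − 13225 = 13164
  √(2668·13164) = √35121552 = 5926.3439
r = -5443 / 5926.3439 = -0.9184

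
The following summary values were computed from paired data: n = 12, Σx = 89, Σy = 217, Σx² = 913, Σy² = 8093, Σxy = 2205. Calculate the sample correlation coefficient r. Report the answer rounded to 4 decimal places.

0.5800

Numerator: nΣxy − (Σx)(Σy) = 12·2205 − (89)(217) = 7147
Denominator: √[(nΣx²−(Σx)²)(nΣy²−(Σy)²)]
  nΣx²−(Σx)² = 12·913 − 7921 = 3035;  nΣy²−(Σy)² = 12·8093 − 47089 = 50027
  √(3035·50027) = √151831945 = 12322.0106
r = 7147 / 12322.0106 = 0.5800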